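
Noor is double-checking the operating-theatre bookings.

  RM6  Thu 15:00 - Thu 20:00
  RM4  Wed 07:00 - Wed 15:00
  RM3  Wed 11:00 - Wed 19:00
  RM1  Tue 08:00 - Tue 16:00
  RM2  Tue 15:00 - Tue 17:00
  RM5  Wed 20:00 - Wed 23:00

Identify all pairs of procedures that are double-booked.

RM1 & RM2, RM3 & RM4

Sorted by start: RM1, RM2, RM4, RM3, RM5, RM6.
RM2 starts before RM1 ends → RM1 and RM2 overlap.
RM4 starts after RM1 ends, so nothing later overlaps RM1 either.
RM4 starts after RM2 ends, so nothing later overlaps RM2 either.
RM3 starts before RM4 ends → RM4 and RM3 overlap.
RM5 starts after RM4 ends, so nothing later overlaps RM4 either.
RM5 starts after RM3 ends, so nothing later overlaps RM3 either.
RM6 starts after RM5 ends.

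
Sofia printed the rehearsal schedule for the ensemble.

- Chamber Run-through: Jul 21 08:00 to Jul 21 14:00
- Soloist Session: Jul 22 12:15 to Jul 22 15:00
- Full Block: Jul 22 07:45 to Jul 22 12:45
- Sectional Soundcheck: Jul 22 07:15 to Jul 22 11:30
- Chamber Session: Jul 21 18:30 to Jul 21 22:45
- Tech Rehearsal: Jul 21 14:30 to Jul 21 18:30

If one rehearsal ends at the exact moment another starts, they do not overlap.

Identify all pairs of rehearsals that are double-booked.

Sorted by start: Chamber Run-through, Tech Rehearsal, Chamber Session, Sectional Soundcheck, Full Block, Soloist Session.
Tech Rehearsal starts after Chamber Run-through ends, so Chamber Run-through has no further overlaps.
Chamber Session starts exactly when Tech Rehearsal ends (back-to-back, no overlap), so Tech Rehearsal has no further overlaps.
Sectional Soundcheck starts after Chamber Session ends, so Chamber Session has no further overlaps.
Full Block starts before Sectional Soundcheck ends → Sectional Soundcheck and Full Block overlap.
Soloist Session starts after Sectional Soundcheck ends.
Soloist Session starts before Full Block ends → Full Block and Soloist Session overlap.

Full Block & Sectional Soundcheck, Full Block & Soloist Session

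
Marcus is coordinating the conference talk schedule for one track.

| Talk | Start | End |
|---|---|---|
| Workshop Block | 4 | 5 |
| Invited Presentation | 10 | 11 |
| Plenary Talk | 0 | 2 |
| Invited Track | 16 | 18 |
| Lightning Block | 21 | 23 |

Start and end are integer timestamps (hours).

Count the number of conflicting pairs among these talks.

Sorted by start: Plenary Talk, Workshop Block, Invited Presentation, Invited Track, Lightning Block.
Workshop Block starts after Plenary Talk ends, so nothing later overlaps Plenary Talk either.
Invited Presentation starts after Workshop Block ends, so nothing later overlaps Workshop Block either.
Invited Track starts after Invited Presentation ends, so nothing later overlaps Invited Presentation either.
Lightning Block starts after Invited Track ends.
No pair overlaps.

0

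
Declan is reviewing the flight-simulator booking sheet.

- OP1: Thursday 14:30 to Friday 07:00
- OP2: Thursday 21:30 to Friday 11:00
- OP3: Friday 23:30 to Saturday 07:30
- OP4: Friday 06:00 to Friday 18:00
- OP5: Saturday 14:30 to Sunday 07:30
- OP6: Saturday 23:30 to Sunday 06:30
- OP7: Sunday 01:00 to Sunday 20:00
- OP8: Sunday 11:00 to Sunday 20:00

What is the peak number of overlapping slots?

Sort all start/end points and keep a running count:
Thursday 14:30 start OP1 → 1
Thursday 21:30 start OP2 → 2
Friday 06:00 start OP4 → 3
Friday 07:00 end OP1 → 2
Friday 11:00 end OP2 → 1
Friday 18:00 end OP4 → 0
Friday 23:30 start OP3 → 1
Saturday 07:30 end OP3 → 0
Saturday 14:30 start OP5 → 1
Saturday 23:30 start OP6 → 2
Sunday 01:00 start OP7 → 3
Sunday 06:30 end OP6 → 2
Sunday 07:30 end OP5 → 1
Sunday 11:00 start OP8 → 2
Sunday 20:00 end OP7 → 1
Sunday 20:00 end OP8 → 0
Peak is 3, at Friday 06:00 (OP1, OP2, OP4).

3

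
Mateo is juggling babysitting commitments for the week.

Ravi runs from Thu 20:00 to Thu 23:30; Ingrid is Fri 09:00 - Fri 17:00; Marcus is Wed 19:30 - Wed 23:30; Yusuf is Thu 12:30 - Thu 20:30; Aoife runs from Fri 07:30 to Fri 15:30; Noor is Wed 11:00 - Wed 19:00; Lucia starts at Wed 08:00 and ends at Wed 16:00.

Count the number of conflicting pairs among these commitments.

3

Two intervals overlap when each starts before the other ends.
Sorted by start: Lucia, Noor, Marcus, Yusuf, Ravi, Aoife, Ingrid.
Noor starts before Lucia ends → Lucia and Noor overlap.
Marcus starts after Lucia ends — done with Lucia.
Marcus starts after Noor ends — done with Noor.
Yusuf starts after Marcus ends — done with Marcus.
Ravi starts before Yusuf ends → Yusuf and Ravi overlap.
Aoife starts after Yusuf ends — done with Yusuf.
Aoife starts after Ravi ends — done with Ravi.
Ingrid starts before Aoife ends → Aoife and Ingrid overlap.
Overlapping pairs: Aoife & Ingrid, Lucia & Noor, Ravi & Yusuf — 3 in total.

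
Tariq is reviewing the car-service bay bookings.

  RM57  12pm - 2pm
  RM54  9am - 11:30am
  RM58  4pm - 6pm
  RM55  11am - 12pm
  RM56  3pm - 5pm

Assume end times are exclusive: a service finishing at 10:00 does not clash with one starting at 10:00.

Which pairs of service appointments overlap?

RM54 & RM55, RM56 & RM58

Two intervals overlap when each starts before the other ends.
Sorted by start: RM54, RM55, RM57, RM56, RM58.
RM55 starts before RM54 ends → RM54 and RM55 overlap.
RM57 starts after RM54 ends; RM54 is clear from here.
RM57 starts exactly when RM55 ends (back-to-back, no overlap); RM55 is clear from here.
RM56 starts after RM57 ends; RM57 is clear from here.
RM58 starts before RM56 ends → RM56 and RM58 overlap.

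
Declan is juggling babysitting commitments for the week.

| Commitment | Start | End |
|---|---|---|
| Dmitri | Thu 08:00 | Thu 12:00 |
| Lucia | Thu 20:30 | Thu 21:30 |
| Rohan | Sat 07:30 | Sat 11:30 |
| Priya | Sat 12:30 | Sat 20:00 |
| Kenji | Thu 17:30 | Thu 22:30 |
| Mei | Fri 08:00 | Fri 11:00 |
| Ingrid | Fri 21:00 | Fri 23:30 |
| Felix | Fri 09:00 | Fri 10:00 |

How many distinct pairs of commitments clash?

2

Sorted by start: Dmitri, Kenji, Lucia, Mei, Felix, Ingrid, Rohan, Priya.
Kenji starts after Dmitri ends, so nothing later overlaps Dmitri either.
Lucia starts before Kenji ends → Kenji and Lucia overlap.
Mei starts after Kenji ends, so nothing later overlaps Kenji either.
Mei starts after Lucia ends, so nothing later overlaps Lucia either.
Felix starts before Mei ends → Mei and Felix overlap.
Ingrid starts after Mei ends, so nothing later overlaps Mei either.
Ingrid starts after Felix ends, so nothing later overlaps Felix either.
Rohan starts after Ingrid ends, so nothing later overlaps Ingrid either.
Priya starts after Rohan ends.
Overlapping pairs: Felix & Mei, Kenji & Lucia — 2 in total.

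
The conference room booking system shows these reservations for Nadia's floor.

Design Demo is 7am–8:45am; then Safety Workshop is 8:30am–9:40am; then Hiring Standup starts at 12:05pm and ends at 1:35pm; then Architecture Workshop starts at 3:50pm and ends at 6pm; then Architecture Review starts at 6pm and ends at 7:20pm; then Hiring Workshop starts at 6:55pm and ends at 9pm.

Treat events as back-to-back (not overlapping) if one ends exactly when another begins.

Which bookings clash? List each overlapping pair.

Sorted by start: Design Demo, Safety Workshop, Hiring Standup, Architecture Workshop, Architecture Review, Hiring Workshop.
Safety Workshop starts before Design Demo ends → Design Demo and Safety Workshop overlap.
Hiring Standup starts after Design Demo ends; Design Demo is clear from here.
Hiring Standup starts after Safety Workshop ends; Safety Workshop is clear from here.
Architecture Workshop starts after Hiring Standup ends; Hiring Standup is clear from here.
Architecture Review starts exactly when Architecture Workshop ends (back-to-back, no overlap); Architecture Workshop is clear from here.
Hiring Workshop starts before Architecture Review ends → Architecture Review and Hiring Workshop overlap.

Architecture Review & Hiring Workshop, Design Demo & Safety Workshop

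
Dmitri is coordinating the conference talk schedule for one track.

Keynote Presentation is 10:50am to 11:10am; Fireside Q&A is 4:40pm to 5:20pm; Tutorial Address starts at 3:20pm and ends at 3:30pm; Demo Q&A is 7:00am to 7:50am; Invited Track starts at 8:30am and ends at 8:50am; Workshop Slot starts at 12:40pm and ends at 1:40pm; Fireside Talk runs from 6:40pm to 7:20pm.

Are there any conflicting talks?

No

Two intervals overlap when each starts before the other ends.
Sorted by start: Demo Q&A, Invited Track, Keynote Presentation, Workshop Slot, Tutorial Address, Fireside Q&A, Fireside Talk.
Invited Track starts after Demo Q&A ends, so Demo Q&A has no further overlaps.
Keynote Presentation starts after Invited Track ends, so Invited Track has no further overlaps.
Workshop Slot starts after Keynote Presentation ends, so Keynote Presentation has no further overlaps.
Tutorial Address starts after Workshop Slot ends, so Workshop Slot has no further overlaps.
Fireside Q&A starts after Tutorial Address ends, so Tutorial Address has no further overlaps.
Fireside Talk starts after Fireside Q&A ends.
Every pair is clear; the schedule has no overlaps.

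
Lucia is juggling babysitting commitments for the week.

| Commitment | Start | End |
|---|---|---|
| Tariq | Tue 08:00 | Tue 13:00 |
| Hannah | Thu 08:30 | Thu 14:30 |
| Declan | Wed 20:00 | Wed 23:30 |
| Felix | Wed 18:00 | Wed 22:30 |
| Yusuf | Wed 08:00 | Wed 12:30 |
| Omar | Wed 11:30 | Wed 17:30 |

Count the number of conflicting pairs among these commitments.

Check each pair: they overlap iff neither finishes before the other starts.
Sorted by start: Tariq, Yusuf, Omar, Felix, Declan, Hannah.
Yusuf starts after Tariq ends; Tariq is clear from here.
Omar starts before Yusuf ends → Yusuf and Omar overlap.
Felix starts after Yusuf ends; Yusuf is clear from here.
Felix starts after Omar ends; Omar is clear from here.
Declan starts before Felix ends → Felix and Declan overlap.
Hannah starts after Felix ends.
Hannah starts after Declan ends.
Overlapping pairs: Declan & Felix, Omar & Yusuf — 2 in total.

2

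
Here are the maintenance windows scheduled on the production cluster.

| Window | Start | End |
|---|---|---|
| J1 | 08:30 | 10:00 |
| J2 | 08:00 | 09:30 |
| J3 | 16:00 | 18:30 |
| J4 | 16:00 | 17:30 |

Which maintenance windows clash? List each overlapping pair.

J1 & J2, J3 & J4

Two intervals overlap when each starts before the other ends.
Sorted by start: J2, J1, J3, J4.
J1 starts before J2 ends → J2 and J1 overlap.
J3 starts after J2 ends, so J2 has no further overlaps.
J3 starts after J1 ends, so J1 has no further overlaps.
J4 starts before J3 ends → J3 and J4 overlap.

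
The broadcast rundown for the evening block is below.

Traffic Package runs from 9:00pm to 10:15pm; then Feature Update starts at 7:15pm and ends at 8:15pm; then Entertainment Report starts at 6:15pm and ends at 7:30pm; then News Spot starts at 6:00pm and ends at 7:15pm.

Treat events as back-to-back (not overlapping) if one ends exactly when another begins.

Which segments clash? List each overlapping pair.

Entertainment Report & Feature Update, Entertainment Report & News Spot

Sorted by start: News Spot, Entertainment Report, Feature Update, Traffic Package.
Entertainment Report starts before News Spot ends → News Spot and Entertainment Report overlap.
Feature Update starts exactly when News Spot ends (back-to-back, no overlap), so nothing later overlaps News Spot either.
Feature Update starts before Entertainment Report ends → Entertainment Report and Feature Update overlap.
Traffic Package starts after Entertainment Report ends.
Traffic Package starts after Feature Update ends.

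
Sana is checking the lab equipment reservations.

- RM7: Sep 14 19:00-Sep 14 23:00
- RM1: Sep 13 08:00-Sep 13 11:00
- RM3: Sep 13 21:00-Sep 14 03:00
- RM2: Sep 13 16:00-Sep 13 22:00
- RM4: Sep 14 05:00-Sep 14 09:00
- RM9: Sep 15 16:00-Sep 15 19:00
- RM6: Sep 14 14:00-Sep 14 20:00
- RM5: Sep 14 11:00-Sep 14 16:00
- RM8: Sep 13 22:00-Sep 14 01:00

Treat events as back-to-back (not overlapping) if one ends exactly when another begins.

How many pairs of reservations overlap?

4

Sorted by start: RM1, RM2, RM3, RM8, RM4, RM5, RM6, RM7, RM9.
RM2 starts after RM1 ends, so nothing later overlaps RM1 either.
RM3 starts before RM2 ends → RM2 and RM3 overlap.
RM8 starts exactly when RM2 ends (back-to-back, no overlap), so nothing later overlaps RM2 either.
RM8 starts before RM3 ends → RM3 and RM8 overlap.
RM4 starts after RM3 ends, so nothing later overlaps RM3 either.
RM4 starts after RM8 ends, so nothing later overlaps RM8 either.
RM5 starts after RM4 ends, so nothing later overlaps RM4 either.
RM6 starts before RM5 ends → RM5 and RM6 overlap.
RM7 starts after RM5 ends, so nothing later overlaps RM5 either.
RM7 starts before RM6 ends → RM6 and RM7 overlap.
RM9 starts after RM6 ends.
RM9 starts after RM7 ends.
Overlapping pairs: RM2 & RM3, RM3 & RM8, RM5 & RM6, RM6 & RM7 — 4 in total.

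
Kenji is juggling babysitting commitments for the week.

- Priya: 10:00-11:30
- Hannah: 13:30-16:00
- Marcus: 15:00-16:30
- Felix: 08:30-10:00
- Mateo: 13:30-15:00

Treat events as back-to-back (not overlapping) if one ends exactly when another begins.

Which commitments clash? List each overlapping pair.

Hannah & Marcus, Hannah & Mateo

Sorted by start: Felix, Priya, Mateo, Hannah, Marcus.
Priya starts exactly when Felix ends (back-to-back, no overlap); Felix is clear from here.
Mateo starts after Priya ends; Priya is clear from here.
Hannah starts before Mateo ends → Mateo and Hannah overlap.
Marcus starts exactly when Mateo ends (back-to-back, no overlap).
Marcus starts before Hannah ends → Hannah and Marcus overlap.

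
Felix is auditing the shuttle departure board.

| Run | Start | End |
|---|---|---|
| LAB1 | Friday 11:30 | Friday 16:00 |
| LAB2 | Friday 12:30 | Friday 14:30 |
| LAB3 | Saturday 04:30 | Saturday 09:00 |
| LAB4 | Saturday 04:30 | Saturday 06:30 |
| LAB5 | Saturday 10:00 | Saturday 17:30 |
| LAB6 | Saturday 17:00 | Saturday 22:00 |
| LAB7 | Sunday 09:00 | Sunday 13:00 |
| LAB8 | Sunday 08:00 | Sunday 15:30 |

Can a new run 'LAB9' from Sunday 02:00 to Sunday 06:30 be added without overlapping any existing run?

Yes — the slot is free

LAB1: ends Friday 16:00 at or before LAB9 starts Sunday 02:00 → clear.
LAB2: ends Friday 14:30 at or before LAB9 starts Sunday 02:00 → clear.
LAB3: ends Saturday 09:00 at or before LAB9 starts Sunday 02:00 → clear.
LAB4: ends Saturday 06:30 at or before LAB9 starts Sunday 02:00 → clear.
LAB5: ends Saturday 17:30 at or before LAB9 starts Sunday 02:00 → clear.
LAB6: ends Saturday 22:00 at or before LAB9 starts Sunday 02:00 → clear.
LAB8: starts Sunday 08:00 at or after LAB9 ends Sunday 06:30 → clear.
LAB7: starts Sunday 09:00 at or after LAB9 ends Sunday 06:30 → clear.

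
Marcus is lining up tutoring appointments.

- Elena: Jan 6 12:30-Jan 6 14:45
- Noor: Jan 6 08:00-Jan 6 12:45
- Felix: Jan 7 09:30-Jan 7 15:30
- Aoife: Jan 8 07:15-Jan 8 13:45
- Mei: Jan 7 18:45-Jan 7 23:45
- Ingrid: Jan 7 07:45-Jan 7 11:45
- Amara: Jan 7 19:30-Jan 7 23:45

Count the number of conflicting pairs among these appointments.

Sorted by start: Noor, Elena, Ingrid, Felix, Mei, Amara, Aoife.
Elena starts before Noor ends → Noor and Elena overlap.
Ingrid starts after Noor ends, so nothing later overlaps Noor either.
Ingrid starts after Elena ends, so nothing later overlaps Elena either.
Felix starts before Ingrid ends → Ingrid and Felix overlap.
Mei starts after Ingrid ends, so nothing later overlaps Ingrid either.
Mei starts after Felix ends, so nothing later overlaps Felix either.
Amara starts before Mei ends → Mei and Amara overlap.
Aoife starts after Mei ends.
Aoife starts after Amara ends.
Overlapping pairs: Amara & Mei, Elena & Noor, Felix & Ingrid — 3 in total.

3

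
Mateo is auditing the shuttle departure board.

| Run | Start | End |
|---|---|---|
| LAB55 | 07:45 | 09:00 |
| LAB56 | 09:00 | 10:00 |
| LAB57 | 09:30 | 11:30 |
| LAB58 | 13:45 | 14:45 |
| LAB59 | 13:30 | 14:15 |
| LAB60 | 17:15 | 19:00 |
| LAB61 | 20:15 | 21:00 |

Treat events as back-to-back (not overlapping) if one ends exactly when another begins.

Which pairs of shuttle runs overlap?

LAB56 & LAB57, LAB58 & LAB59

Sorted by start: LAB55, LAB56, LAB57, LAB59, LAB58, LAB60, LAB61.
LAB56 starts exactly when LAB55 ends (back-to-back, no overlap), so LAB55 has no further overlaps.
LAB57 starts before LAB56 ends → LAB56 and LAB57 overlap.
LAB59 starts after LAB56 ends, so LAB56 has no further overlaps.
LAB59 starts after LAB57 ends, so LAB57 has no further overlaps.
LAB58 starts before LAB59 ends → LAB59 and LAB58 overlap.
LAB60 starts after LAB59 ends, so LAB59 has no further overlaps.
LAB60 starts after LAB58 ends, so LAB58 has no further overlaps.
LAB61 starts after LAB60 ends.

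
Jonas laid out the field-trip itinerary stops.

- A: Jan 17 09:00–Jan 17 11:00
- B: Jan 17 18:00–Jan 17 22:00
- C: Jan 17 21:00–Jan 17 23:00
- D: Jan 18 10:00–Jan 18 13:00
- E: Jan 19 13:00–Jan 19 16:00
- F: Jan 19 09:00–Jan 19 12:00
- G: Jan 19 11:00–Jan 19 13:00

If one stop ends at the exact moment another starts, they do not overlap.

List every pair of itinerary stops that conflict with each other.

Sorted by start: A, B, C, D, F, G, E.
B starts after A ends — done with A.
C starts before B ends → B and C overlap.
D starts after B ends — done with B.
D starts after C ends — done with C.
F starts after D ends — done with D.
G starts before F ends → F and G overlap.
E starts after F ends.
E starts exactly when G ends (back-to-back, no overlap).

B & C, F & G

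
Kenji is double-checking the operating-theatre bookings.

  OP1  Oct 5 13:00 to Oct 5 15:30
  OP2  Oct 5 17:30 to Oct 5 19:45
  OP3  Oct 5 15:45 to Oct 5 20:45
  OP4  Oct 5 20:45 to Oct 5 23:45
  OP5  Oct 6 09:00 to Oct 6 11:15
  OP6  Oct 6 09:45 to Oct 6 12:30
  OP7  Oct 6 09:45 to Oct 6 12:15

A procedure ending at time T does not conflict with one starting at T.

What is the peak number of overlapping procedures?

Sweep the timeline, counting +1 at each start and −1 at each end (ends before starts at a tie):
Oct 5 13:00 start OP1 → 1
Oct 5 15:30 end OP1 → 0
Oct 5 15:45 start OP3 → 1
Oct 5 17:30 start OP2 → 2
Oct 5 19:45 end OP2 → 1
Oct 5 20:45 end OP3 → 0
Oct 5 20:45 start OP4 → 1
Oct 5 23:45 end OP4 → 0
Oct 6 09:00 start OP5 → 1
Oct 6 09:45 start OP6 → 2
Oct 6 09:45 start OP7 → 3
Oct 6 11:15 end OP5 → 2
Oct 6 12:15 end OP7 → 1
Oct 6 12:30 end OP6 → 0
Peak is 3, at Oct 6 09:45 (OP5, OP6, OP7).

3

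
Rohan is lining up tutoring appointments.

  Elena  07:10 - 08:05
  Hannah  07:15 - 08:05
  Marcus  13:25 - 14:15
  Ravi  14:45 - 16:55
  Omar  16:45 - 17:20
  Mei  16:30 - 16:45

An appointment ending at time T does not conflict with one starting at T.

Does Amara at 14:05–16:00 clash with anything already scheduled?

Yes — it overlaps Marcus, Ravi

Elena: ends 08:05 at or before Amara starts 14:05 → clear.
Hannah: ends 08:05 at or before Amara starts 14:05 → clear.
Marcus: starts 13:25 before Amara ends 16:00, and ends 14:15 after Amara starts 14:05 → overlap.
Ravi: starts 14:45 before Amara ends 16:00, and ends 16:55 after Amara starts 14:05 → overlap.
Mei: starts 16:30 at or after Amara ends 16:00 → clear.
Omar: starts 16:45 at or after Amara ends 16:00 → clear.
Amara overlaps Marcus, Ravi.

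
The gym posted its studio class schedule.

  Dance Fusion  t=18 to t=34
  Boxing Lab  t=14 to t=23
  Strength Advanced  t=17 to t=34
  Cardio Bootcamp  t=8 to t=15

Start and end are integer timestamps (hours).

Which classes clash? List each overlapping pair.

Boxing Lab & Cardio Bootcamp, Boxing Lab & Dance Fusion, Boxing Lab & Strength Advanced, Dance Fusion & Strength Advanced

Sorted by start: Cardio Bootcamp, Boxing Lab, Strength Advanced, Dance Fusion.
Boxing Lab starts before Cardio Bootcamp ends → Cardio Bootcamp and Boxing Lab overlap.
Strength Advanced starts after Cardio Bootcamp ends; Cardio Bootcamp is clear from here.
Strength Advanced starts before Boxing Lab ends → Boxing Lab and Strength Advanced overlap.
Dance Fusion starts before Boxing Lab ends → Boxing Lab and Dance Fusion overlap.
Dance Fusion starts before Strength Advanced ends → Strength Advanced and Dance Fusion overlap.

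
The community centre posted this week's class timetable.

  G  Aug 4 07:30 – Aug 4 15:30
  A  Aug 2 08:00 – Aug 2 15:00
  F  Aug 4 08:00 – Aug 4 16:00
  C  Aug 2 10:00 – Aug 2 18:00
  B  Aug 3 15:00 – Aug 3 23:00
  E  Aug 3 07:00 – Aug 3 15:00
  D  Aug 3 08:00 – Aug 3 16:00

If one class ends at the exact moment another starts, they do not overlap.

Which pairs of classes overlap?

A & C, B & D, D & E, F & G

Two intervals overlap when each starts before the other ends.
Sorted by start: A, C, E, D, B, G, F.
C starts before A ends → A and C overlap.
E starts after A ends, so A has no further overlaps.
E starts after C ends, so C has no further overlaps.
D starts before E ends → E and D overlap.
B starts exactly when E ends (back-to-back, no overlap), so E has no further overlaps.
B starts before D ends → D and B overlap.
G starts after D ends, so D has no further overlaps.
G starts after B ends, so B has no further overlaps.
F starts before G ends → G and F overlap.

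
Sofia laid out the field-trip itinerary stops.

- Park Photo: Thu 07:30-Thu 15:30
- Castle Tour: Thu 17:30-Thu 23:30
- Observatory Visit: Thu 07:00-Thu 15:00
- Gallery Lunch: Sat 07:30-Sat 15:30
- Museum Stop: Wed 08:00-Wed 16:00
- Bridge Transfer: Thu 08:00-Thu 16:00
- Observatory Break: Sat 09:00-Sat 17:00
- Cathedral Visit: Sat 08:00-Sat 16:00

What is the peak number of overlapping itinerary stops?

Sweep the timeline, counting +1 at each start and −1 at each end (ends before starts at a tie):
Wed 08:00 start Museum Stop → 1
Wed 16:00 end Museum Stop → 0
Thu 07:00 start Observatory Visit → 1
Thu 07:30 start Park Photo → 2
Thu 08:00 start Bridge Transfer → 3
Thu 15:00 end Observatory Visit → 2
Thu 15:30 end Park Photo → 1
Thu 16:00 end Bridge Transfer → 0
Thu 17:30 start Castle Tour → 1
Thu 23:30 end Castle Tour → 0
Sat 07:30 start Gallery Lunch → 1
Sat 08:00 start Cathedral Visit → 2
Sat 09:00 start Observatory Break → 3
Sat 15:30 end Gallery Lunch → 2
Sat 16:00 end Cathedral Visit → 1
Sat 17:00 end Observatory Break → 0
Peak is 3, at Thu 08:00 (Bridge Transfer, Observatory Visit, Park Photo).

3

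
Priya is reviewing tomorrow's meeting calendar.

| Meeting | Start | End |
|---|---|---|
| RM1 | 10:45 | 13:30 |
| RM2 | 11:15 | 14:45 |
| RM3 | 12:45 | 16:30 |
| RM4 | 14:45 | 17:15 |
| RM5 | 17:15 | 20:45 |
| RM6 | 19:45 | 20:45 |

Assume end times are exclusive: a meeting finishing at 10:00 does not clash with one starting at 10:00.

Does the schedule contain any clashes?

Yes

Sorted by start: RM1, RM2, RM3, RM4, RM5, RM6.
RM2 starts before RM1 ends → RM1 and RM2 overlap.
That's a conflict, so the schedule is not conflict-free.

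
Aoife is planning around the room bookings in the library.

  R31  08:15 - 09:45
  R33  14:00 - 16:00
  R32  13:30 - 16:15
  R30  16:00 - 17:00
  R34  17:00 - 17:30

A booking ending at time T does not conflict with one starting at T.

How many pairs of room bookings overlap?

2

Two intervals overlap when each starts before the other ends.
Sorted by start: R31, R32, R33, R30, R34.
R32 starts after R31 ends, so R31 has no further overlaps.
R33 starts before R32 ends → R32 and R33 overlap.
R30 starts before R32 ends → R32 and R30 overlap.
R34 starts after R32 ends.
R30 starts exactly when R33 ends (back-to-back, no overlap), so R33 has no further overlaps.
R34 starts exactly when R30 ends (back-to-back, no overlap).
Overlapping pairs: R30 & R32, R32 & R33 — 2 in total.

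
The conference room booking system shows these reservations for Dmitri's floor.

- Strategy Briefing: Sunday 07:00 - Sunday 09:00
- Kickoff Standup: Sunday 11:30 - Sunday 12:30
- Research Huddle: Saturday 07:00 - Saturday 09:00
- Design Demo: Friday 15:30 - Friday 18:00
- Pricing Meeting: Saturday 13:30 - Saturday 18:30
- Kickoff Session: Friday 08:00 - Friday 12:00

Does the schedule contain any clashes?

No

Two intervals overlap when each starts before the other ends.
Sorted by start: Kickoff Session, Design Demo, Research Huddle, Pricing Meeting, Strategy Briefing, Kickoff Standup.
Design Demo starts after Kickoff Session ends, so Kickoff Session has no further overlaps.
Research Huddle starts after Design Demo ends, so Design Demo has no further overlaps.
Pricing Meeting starts after Research Huddle ends, so Research Huddle has no further overlaps.
Strategy Briefing starts after Pricing Meeting ends, so Pricing Meeting has no further overlaps.
Kickoff Standup starts after Strategy Briefing ends.
Every pair is clear; the schedule has no overlaps.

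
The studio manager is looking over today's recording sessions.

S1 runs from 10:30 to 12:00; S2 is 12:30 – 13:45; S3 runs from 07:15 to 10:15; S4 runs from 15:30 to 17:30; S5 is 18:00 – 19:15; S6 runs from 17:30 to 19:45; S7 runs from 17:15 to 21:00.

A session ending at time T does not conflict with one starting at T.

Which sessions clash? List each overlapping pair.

S4 & S7, S5 & S6, S5 & S7, S6 & S7

Sorted by start: S3, S1, S2, S4, S7, S6, S5.
S1 starts after S3 ends, so nothing later overlaps S3 either.
S2 starts after S1 ends, so nothing later overlaps S1 either.
S4 starts after S2 ends, so nothing later overlaps S2 either.
S7 starts before S4 ends → S4 and S7 overlap.
S6 starts exactly when S4 ends (back-to-back, no overlap), so nothing later overlaps S4 either.
S6 starts before S7 ends → S7 and S6 overlap.
S5 starts before S7 ends → S7 and S5 overlap.
S5 starts before S6 ends → S6 and S5 overlap.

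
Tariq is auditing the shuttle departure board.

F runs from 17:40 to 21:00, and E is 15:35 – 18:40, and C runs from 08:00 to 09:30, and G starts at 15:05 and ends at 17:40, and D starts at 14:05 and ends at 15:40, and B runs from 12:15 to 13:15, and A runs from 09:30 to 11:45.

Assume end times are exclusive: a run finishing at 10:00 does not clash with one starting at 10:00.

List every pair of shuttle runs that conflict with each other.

Sorted by start: C, A, B, D, G, E, F.
A starts exactly when C ends (back-to-back, no overlap) — done with C.
B starts after A ends — done with A.
D starts after B ends — done with B.
G starts before D ends → D and G overlap.
E starts before D ends → D and E overlap.
F starts after D ends.
E starts before G ends → G and E overlap.
F starts exactly when G ends (back-to-back, no overlap).
F starts before E ends → E and F overlap.

D & E, D & G, E & F, E & G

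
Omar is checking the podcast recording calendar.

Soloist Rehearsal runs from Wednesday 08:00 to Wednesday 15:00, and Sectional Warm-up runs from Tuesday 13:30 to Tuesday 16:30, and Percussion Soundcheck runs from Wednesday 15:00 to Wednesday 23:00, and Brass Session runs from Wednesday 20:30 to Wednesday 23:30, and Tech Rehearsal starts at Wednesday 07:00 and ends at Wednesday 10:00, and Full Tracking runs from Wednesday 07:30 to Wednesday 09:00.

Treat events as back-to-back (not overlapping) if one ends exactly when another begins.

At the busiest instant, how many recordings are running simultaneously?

3

Walk through starts and ends in time order (an end at T is processed before a start at T):
Tuesday 13:30 start Sectional Warm-up → 1
Tuesday 16:30 end Sectional Warm-up → 0
Wednesday 07:00 start Tech Rehearsal → 1
Wednesday 07:30 start Full Tracking → 2
Wednesday 08:00 start Soloist Rehearsal → 3
Wednesday 09:00 end Full Tracking → 2
Wednesday 10:00 end Tech Rehearsal → 1
Wednesday 15:00 end Soloist Rehearsal → 0
Wednesday 15:00 start Percussion Soundcheck → 1
Wednesday 20:30 start Brass Session → 2
Wednesday 23:00 end Percussion Soundcheck → 1
Wednesday 23:30 end Brass Session → 0
Peak is 3, at Wednesday 08:00 (Full Tracking, Soloist Rehearsal, Tech Rehearsal).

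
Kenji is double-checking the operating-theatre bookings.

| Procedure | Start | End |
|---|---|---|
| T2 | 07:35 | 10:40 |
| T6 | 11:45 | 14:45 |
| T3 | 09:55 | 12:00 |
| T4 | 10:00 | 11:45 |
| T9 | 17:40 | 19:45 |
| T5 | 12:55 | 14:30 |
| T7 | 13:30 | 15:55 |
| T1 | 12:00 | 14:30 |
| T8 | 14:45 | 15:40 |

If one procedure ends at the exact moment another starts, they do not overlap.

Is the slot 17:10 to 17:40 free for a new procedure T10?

Yes — the slot is free

T2: ends 10:40 at or before T10 starts 17:10 → clear.
T3: ends 12:00 at or before T10 starts 17:10 → clear.
T4: ends 11:45 at or before T10 starts 17:10 → clear.
T6: ends 14:45 at or before T10 starts 17:10 → clear.
T1: ends 14:30 at or before T10 starts 17:10 → clear.
T5: ends 14:30 at or before T10 starts 17:10 → clear.
T7: ends 15:55 at or before T10 starts 17:10 → clear.
T8: ends 15:40 at or before T10 starts 17:10 → clear.
T9: starts 17:40 at or after T10 ends 17:40 → clear.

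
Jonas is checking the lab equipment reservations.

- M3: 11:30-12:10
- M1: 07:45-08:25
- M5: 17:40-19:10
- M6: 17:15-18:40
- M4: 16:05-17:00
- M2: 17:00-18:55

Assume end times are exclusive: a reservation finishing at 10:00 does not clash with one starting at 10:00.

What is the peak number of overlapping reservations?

Walk through starts and ends in time order (an end at T is processed before a start at T):
07:45 start M1 → 1
08:25 end M1 → 0
11:30 start M3 → 1
12:10 end M3 → 0
16:05 start M4 → 1
17:00 end M4 → 0
17:00 start M2 → 1
17:15 start M6 → 2
17:40 start M5 → 3
18:40 end M6 → 2
18:55 end M2 → 1
19:10 end M5 → 0
Peak is 3, at 17:40 (M2, M5, M6).

3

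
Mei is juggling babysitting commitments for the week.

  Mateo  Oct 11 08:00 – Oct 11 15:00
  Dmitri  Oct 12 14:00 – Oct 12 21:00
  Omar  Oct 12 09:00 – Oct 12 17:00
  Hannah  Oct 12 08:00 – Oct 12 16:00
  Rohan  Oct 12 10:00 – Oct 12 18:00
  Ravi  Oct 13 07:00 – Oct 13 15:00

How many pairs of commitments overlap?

6

Sorted by start: Mateo, Hannah, Omar, Rohan, Dmitri, Ravi.
Hannah starts after Mateo ends — done with Mateo.
Omar starts before Hannah ends → Hannah and Omar overlap.
Rohan starts before Hannah ends → Hannah and Rohan overlap.
Dmitri starts before Hannah ends → Hannah and Dmitri overlap.
Ravi starts after Hannah ends.
Rohan starts before Omar ends → Omar and Rohan overlap.
Dmitri starts before Omar ends → Omar and Dmitri overlap.
Ravi starts after Omar ends.
Dmitri starts before Rohan ends → Rohan and Dmitri overlap.
Ravi starts after Rohan ends.
Ravi starts after Dmitri ends.
Overlapping pairs: Dmitri & Hannah, Dmitri & Omar, Dmitri & Rohan, Hannah & Omar, Hannah & Rohan, Omar & Rohan — 6 in total.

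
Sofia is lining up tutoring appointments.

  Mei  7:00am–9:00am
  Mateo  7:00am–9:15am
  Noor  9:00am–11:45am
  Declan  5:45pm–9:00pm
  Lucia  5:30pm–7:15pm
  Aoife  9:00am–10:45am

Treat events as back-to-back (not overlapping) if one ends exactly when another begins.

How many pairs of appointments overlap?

Sorted by start: Mei, Mateo, Noor, Aoife, Lucia, Declan.
Mateo starts before Mei ends → Mei and Mateo overlap.
Noor starts exactly when Mei ends (back-to-back, no overlap) — done with Mei.
Noor starts before Mateo ends → Mateo and Noor overlap.
Aoife starts before Mateo ends → Mateo and Aoife overlap.
Lucia starts after Mateo ends — done with Mateo.
Aoife starts before Noor ends → Noor and Aoife overlap.
Lucia starts after Noor ends — done with Noor.
Lucia starts after Aoife ends — done with Aoife.
Declan starts before Lucia ends → Lucia and Declan overlap.
Overlapping pairs: Aoife & Mateo, Aoife & Noor, Declan & Lucia, Mateo & Mei, Mateo & Noor — 5 in total.

5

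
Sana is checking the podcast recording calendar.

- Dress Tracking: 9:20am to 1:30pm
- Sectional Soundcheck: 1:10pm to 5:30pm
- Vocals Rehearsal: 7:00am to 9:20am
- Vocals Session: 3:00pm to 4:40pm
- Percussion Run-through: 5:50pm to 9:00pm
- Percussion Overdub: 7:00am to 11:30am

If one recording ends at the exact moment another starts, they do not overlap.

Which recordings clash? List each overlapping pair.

Dress Tracking & Percussion Overdub, Dress Tracking & Sectional Soundcheck, Percussion Overdub & Vocals Rehearsal, Sectional Soundcheck & Vocals Session

Sorted by start: Percussion Overdub, Vocals Rehearsal, Dress Tracking, Sectional Soundcheck, Vocals Session, Percussion Run-through.
Vocals Rehearsal starts before Percussion Overdub ends → Percussion Overdub and Vocals Rehearsal overlap.
Dress Tracking starts before Percussion Overdub ends → Percussion Overdub and Dress Tracking overlap.
Sectional Soundcheck starts after Percussion Overdub ends, so Percussion Overdub has no further overlaps.
Dress Tracking starts exactly when Vocals Rehearsal ends (back-to-back, no overlap), so Vocals Rehearsal has no further overlaps.
Sectional Soundcheck starts before Dress Tracking ends → Dress Tracking and Sectional Soundcheck overlap.
Vocals Session starts after Dress Tracking ends, so Dress Tracking has no further overlaps.
Vocals Session starts before Sectional Soundcheck ends → Sectional Soundcheck and Vocals Session overlap.
Percussion Run-through starts after Sectional Soundcheck ends.
Percussion Run-through starts after Vocals Session ends.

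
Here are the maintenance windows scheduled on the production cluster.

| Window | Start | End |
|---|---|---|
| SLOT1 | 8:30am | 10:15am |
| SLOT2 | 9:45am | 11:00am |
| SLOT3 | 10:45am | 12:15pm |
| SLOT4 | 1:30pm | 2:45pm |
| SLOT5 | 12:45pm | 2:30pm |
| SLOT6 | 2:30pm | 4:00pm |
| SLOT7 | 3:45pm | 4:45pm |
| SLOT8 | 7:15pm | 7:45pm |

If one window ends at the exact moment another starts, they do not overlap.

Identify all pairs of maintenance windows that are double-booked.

SLOT1 & SLOT2, SLOT2 & SLOT3, SLOT4 & SLOT5, SLOT4 & SLOT6, SLOT6 & SLOT7

Sorted by start: SLOT1, SLOT2, SLOT3, SLOT5, SLOT4, SLOT6, SLOT7, SLOT8.
SLOT2 starts before SLOT1 ends → SLOT1 and SLOT2 overlap.
SLOT3 starts after SLOT1 ends — done with SLOT1.
SLOT3 starts before SLOT2 ends → SLOT2 and SLOT3 overlap.
SLOT5 starts after SLOT2 ends — done with SLOT2.
SLOT5 starts after SLOT3 ends — done with SLOT3.
SLOT4 starts before SLOT5 ends → SLOT5 and SLOT4 overlap.
SLOT6 starts exactly when SLOT5 ends (back-to-back, no overlap) — done with SLOT5.
SLOT6 starts before SLOT4 ends → SLOT4 and SLOT6 overlap.
SLOT7 starts after SLOT4 ends — done with SLOT4.
SLOT7 starts before SLOT6 ends → SLOT6 and SLOT7 overlap.
SLOT8 starts after SLOT6 ends.
SLOT8 starts after SLOT7 ends.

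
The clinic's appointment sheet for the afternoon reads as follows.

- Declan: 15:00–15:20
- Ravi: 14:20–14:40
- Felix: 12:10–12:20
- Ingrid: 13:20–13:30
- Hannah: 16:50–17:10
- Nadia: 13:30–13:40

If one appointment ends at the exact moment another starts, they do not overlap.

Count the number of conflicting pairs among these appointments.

Two intervals overlap when each starts before the other ends.
Sorted by start: Felix, Ingrid, Nadia, Ravi, Declan, Hannah.
Ingrid starts after Felix ends; Felix is clear from here.
Nadia starts exactly when Ingrid ends (back-to-back, no overlap); Ingrid is clear from here.
Ravi starts after Nadia ends; Nadia is clear from here.
Declan starts after Ravi ends; Ravi is clear from here.
Hannah starts after Declan ends.
No pair overlaps.

0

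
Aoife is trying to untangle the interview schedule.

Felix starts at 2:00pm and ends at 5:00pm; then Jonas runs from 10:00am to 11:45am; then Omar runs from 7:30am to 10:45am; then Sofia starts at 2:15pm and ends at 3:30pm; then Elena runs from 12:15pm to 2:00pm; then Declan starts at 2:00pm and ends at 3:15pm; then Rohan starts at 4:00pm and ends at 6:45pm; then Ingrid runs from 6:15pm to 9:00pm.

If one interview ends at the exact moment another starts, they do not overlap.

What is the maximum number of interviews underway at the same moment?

Walk through starts and ends in time order (an end at T is processed before a start at T):
7:30am start Omar → 1
10:00am start Jonas → 2
10:45am end Omar → 1
11:45am end Jonas → 0
12:15pm start Elena → 1
2:00pm end Elena → 0
2:00pm start Declan → 1
2:00pm start Felix → 2
2:15pm start Sofia → 3
3:15pm end Declan → 2
3:30pm end Sofia → 1
4:00pm start Rohan → 2
5:00pm end Felix → 1
6:15pm start Ingrid → 2
6:45pm end Rohan → 1
9:00pm end Ingrid → 0
Peak is 3, at 2:15pm (Declan, Felix, Sofia).

3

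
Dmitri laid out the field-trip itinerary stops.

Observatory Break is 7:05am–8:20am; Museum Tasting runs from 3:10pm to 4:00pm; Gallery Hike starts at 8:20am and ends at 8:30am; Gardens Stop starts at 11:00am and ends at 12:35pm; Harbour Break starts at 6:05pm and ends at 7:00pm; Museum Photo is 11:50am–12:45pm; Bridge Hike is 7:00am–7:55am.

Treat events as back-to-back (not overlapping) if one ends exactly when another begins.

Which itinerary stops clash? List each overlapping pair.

Bridge Hike & Observatory Break, Gardens Stop & Museum Photo

Check each pair: they overlap iff neither finishes before the other starts.
Sorted by start: Bridge Hike, Observatory Break, Gallery Hike, Gardens Stop, Museum Photo, Museum Tasting, Harbour Break.
Observatory Break starts before Bridge Hike ends → Bridge Hike and Observatory Break overlap.
Gallery Hike starts after Bridge Hike ends; Bridge Hike is clear from here.
Gallery Hike starts exactly when Observatory Break ends (back-to-back, no overlap); Observatory Break is clear from here.
Gardens Stop starts after Gallery Hike ends; Gallery Hike is clear from here.
Museum Photo starts before Gardens Stop ends → Gardens Stop and Museum Photo overlap.
Museum Tasting starts after Gardens Stop ends; Gardens Stop is clear from here.
Museum Tasting starts after Museum Photo ends; Museum Photo is clear from here.
Harbour Break starts after Museum Tasting ends.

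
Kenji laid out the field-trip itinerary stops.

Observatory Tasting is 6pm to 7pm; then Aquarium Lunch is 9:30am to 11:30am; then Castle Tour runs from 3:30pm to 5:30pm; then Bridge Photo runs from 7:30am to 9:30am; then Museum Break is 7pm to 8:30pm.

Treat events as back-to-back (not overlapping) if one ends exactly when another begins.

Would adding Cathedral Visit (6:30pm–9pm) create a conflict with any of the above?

Yes — it overlaps Museum Break, Observatory Tasting

Bridge Photo: ends 9:30am at or before Cathedral Visit starts 6:30pm → clear.
Aquarium Lunch: ends 11:30am at or before Cathedral Visit starts 6:30pm → clear.
Castle Tour: ends 5:30pm at or before Cathedral Visit starts 6:30pm → clear.
Observatory Tasting: starts 6pm before Cathedral Visit ends 9pm, and ends 7pm after Cathedral Visit starts 6:30pm → overlap.
Museum Break: starts 7pm before Cathedral Visit ends 9pm, and ends 8:30pm after Cathedral Visit starts 6:30pm → overlap.
Cathedral Visit overlaps Museum Break, Observatory Tasting.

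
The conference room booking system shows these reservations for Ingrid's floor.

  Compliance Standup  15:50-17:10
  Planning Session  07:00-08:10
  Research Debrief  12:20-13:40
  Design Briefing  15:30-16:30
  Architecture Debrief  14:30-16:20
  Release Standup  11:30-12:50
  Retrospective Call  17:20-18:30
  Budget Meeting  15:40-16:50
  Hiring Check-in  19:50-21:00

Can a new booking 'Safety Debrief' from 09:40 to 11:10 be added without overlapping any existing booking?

Planning Session: ends 08:10 at or before Safety Debrief starts 09:40 → clear.
Release Standup: starts 11:30 at or after Safety Debrief ends 11:10 → clear.
Research Debrief: starts 12:20 at or after Safety Debrief ends 11:10 → clear.
Architecture Debrief: starts 14:30 at or after Safety Debrief ends 11:10 → clear.
Design Briefing: starts 15:30 at or after Safety Debrief ends 11:10 → clear.
Budget Meeting: starts 15:40 at or after Safety Debrief ends 11:10 → clear.
Compliance Standup: starts 15:50 at or after Safety Debrief ends 11:10 → clear.
Retrospective Call: starts 17:20 at or after Safety Debrief ends 11:10 → clear.
Hiring Check-in: starts 19:50 at or after Safety Debrief ends 11:10 → clear.

Yes — the slot is free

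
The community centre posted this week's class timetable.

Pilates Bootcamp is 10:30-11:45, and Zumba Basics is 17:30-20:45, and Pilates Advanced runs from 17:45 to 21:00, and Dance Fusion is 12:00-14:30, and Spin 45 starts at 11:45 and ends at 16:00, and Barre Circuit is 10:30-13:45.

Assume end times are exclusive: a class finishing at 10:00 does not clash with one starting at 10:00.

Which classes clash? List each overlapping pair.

Barre Circuit & Dance Fusion, Barre Circuit & Pilates Bootcamp, Barre Circuit & Spin 45, Dance Fusion & Spin 45, Pilates Advanced & Zumba Basics

Sorted by start: Barre Circuit, Pilates Bootcamp, Spin 45, Dance Fusion, Zumba Basics, Pilates Advanced.
Pilates Bootcamp starts before Barre Circuit ends → Barre Circuit and Pilates Bootcamp overlap.
Spin 45 starts before Barre Circuit ends → Barre Circuit and Spin 45 overlap.
Dance Fusion starts before Barre Circuit ends → Barre Circuit and Dance Fusion overlap.
Zumba Basics starts after Barre Circuit ends, so nothing later overlaps Barre Circuit either.
Spin 45 starts exactly when Pilates Bootcamp ends (back-to-back, no overlap), so nothing later overlaps Pilates Bootcamp either.
Dance Fusion starts before Spin 45 ends → Spin 45 and Dance Fusion overlap.
Zumba Basics starts after Spin 45 ends, so nothing later overlaps Spin 45 either.
Zumba Basics starts after Dance Fusion ends, so nothing later overlaps Dance Fusion either.
Pilates Advanced starts before Zumba Basics ends → Zumba Basics and Pilates Advanced overlap.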